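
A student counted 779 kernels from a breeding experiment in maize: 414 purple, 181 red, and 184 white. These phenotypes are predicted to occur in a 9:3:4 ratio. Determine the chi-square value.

10.285

Total ratio parts = 16. Expected numbers out of 779:
  purple: 779 × 9/16 = 438.1875
  red: 779 × 3/16 = 146.0625
  white: 779 × 4/16 = 194.75
χ² = Σ (O − E)² / E
  purple: (414 − 438.1875)² / 438.1875 = 1.3351
  red: (181 − 146.0625)² / 146.0625 = 8.3569
  white: (184 − 194.75)² / 194.75 = 0.5934
χ² = 1.3351 + 8.3569 + 0.5934 = 10.2854 ≈ 10.285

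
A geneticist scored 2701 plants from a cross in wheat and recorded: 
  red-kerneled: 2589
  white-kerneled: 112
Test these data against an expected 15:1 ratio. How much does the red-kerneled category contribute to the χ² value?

The 15:1 ratio has 16 parts, so with N = 2701 the expected counts are:
  red-kerneled: 2701 × 15/16 = 2532.1875
  white-kerneled: 2701 × 1/16 = 168.8125
Contribution of red-kerneled: (2589 − 2532.1875)² / 2532.1875 = 1.2747

1.275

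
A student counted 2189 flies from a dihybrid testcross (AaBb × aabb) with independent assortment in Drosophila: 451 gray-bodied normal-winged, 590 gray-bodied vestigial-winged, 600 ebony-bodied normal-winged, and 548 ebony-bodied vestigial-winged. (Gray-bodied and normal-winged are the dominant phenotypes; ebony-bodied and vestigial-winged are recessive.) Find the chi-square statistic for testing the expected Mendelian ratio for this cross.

25.354

A dihybrid testcross with independent assortment gives a 1:1:1:1 ratio.
Under the 1:1:1:1 hypothesis (Σ ratio = 4, N = 2189):
  gray-bodied normal-winged: 2189 × 1/4 = 547.25
  gray-bodied vestigial-winged: 2189 × 1/4 = 547.25
  ebony-bodied normal-winged: 2189 × 1/4 = 547.25
  ebony-bodied vestigial-winged: 2189 × 1/4 = 547.25
χ² = Σ (O − E)² / E
  gray-bodied normal-winged: (451 − 547.25)² / 547.25 = 16.9284
  gray-bodied vestigial-winged: (590 − 547.25)² / 547.25 = 3.3395
  ebony-bodied normal-winged: (600 − 547.25)² / 547.25 = 5.0846
  ebony-bodied vestigial-winged: (548 − 547.25)² / 547.25 = 0.0010
χ² = 16.9284 + 3.3395 + 5.0846 + 0.0010 = 25.3535 ≈ 25.354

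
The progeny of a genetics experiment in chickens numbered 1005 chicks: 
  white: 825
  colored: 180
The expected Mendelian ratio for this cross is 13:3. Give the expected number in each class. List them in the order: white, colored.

Expected counts for N = 1005 under a 13:3 ratio (total parts = 16):
  white: 1005 × 13/16 = 816.5625
  colored: 1005 × 3/16 = 188.4375

816.5625, 188.4375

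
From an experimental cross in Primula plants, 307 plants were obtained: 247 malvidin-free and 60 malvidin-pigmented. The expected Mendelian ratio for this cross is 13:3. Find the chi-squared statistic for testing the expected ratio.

0.127

Expected counts for N = 307 under a 13:3 ratio (total parts = 16):
  malvidin-free: 307 × 13/16 = 249.4375
  malvidin-pigmented: 307 × 3/16 = 57.5625
χ² = Σ (O − E)² / E
  malvidin-free: (247 − 249.4375)² / 249.4375 = 0.0238
  malvidin-pigmented: (60 − 57.5625)² / 57.5625 = 0.1032
χ² = 0.0238 + 0.1032 = 0.127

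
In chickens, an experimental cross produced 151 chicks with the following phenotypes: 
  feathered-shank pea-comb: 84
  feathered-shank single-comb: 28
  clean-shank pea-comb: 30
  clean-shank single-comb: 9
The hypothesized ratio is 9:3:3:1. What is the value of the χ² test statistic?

The 9:3:3:1 ratio has 16 parts, so with N = 151 the expected counts are:
  feathered-shank pea-comb: 151 × 9/16 = 84.9375
  feathered-shank single-comb: 151 × 3/16 = 28.3125
  clean-shank pea-comb: 151 × 3/16 = 28.3125
  clean-shank single-comb: 151 × 1/16 = 9.4375
χ² = Σ (O − E)² / E
  feathered-shank pea-comb: (84 − 84.9375)² / 84.9375 = 0.0103
  feathered-shank single-comb: (28 − 28.3125)² / 28.3125 = 0.0034
  clean-shank pea-comb: (30 − 28.3125)² / 28.3125 = 0.1006
  clean-shank single-comb: (9 − 9.4375)² / 9.4375 = 0.0203
χ² = 0.0103 + 0.0034 + 0.1006 + 0.0203 = 0.1346 ≈ 0.135

0.135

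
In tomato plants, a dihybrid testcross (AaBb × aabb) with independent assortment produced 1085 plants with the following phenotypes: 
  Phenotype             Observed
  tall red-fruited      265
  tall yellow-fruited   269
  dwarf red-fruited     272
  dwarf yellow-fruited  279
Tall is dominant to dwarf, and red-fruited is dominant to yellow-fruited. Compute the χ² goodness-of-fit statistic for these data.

0.386

A dihybrid testcross with independent assortment gives a 1:1:1:1 ratio.
The 1:1:1:1 ratio has 4 parts, so with N = 1085 the expected counts are:
  tall red-fruited: 1085 × 1/4 = 271.25
  tall yellow-fruited: 1085 × 1/4 = 271.25
  dwarf red-fruited: 1085 × 1/4 = 271.25
  dwarf yellow-fruited: 1085 × 1/4 = 271.25
χ² = Σ (O − E)² / E
  tall red-fruited: (265 − 271.25)² / 271.25 = 0.1440
  tall yellow-fruited: (269 − 271.25)² / 271.25 = 0.0187
  dwarf red-fruited: (272 − 271.25)² / 271.25 = 0.0021
  dwarf yellow-fruited: (279 − 271.25)² / 271.25 = 0.2214
χ² = 0.1440 + 0.0187 + 0.0021 + 0.2214 = 0.3862 ≈ 0.386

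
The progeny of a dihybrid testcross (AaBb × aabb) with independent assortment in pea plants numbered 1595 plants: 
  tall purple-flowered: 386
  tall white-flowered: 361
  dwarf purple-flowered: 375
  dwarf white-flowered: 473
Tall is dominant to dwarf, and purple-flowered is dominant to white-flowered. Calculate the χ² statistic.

A dihybrid testcross with independent assortment gives a 1:1:1:1 ratio.
Under the 1:1:1:1 hypothesis (Σ ratio = 4, N = 1595):
  tall purple-flowered: 1595 × 1/4 = 398.75
  tall white-flowered: 1595 × 1/4 = 398.75
  dwarf purple-flowered: 1595 × 1/4 = 398.75
  dwarf white-flowered: 1595 × 1/4 = 398.75
χ² = Σ (O − E)² / E
  tall purple-flowered: (386 − 398.75)² / 398.75 = 0.4077
  tall white-flowered: (361 − 398.75)² / 398.75 = 3.5738
  dwarf purple-flowered: (375 − 398.75)² / 398.75 = 1.4146
  dwarf white-flowered: (473 − 398.75)² / 398.75 = 13.8259
χ² = 0.4077 + 3.5738 + 1.4146 + 13.8259 = 19.222

19.222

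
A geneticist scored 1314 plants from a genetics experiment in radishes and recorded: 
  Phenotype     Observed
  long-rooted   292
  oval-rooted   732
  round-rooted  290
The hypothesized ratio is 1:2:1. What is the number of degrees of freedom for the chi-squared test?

2

A goodness-of-fit test with 3 phenotype classes has df = 3 − 1 = 2.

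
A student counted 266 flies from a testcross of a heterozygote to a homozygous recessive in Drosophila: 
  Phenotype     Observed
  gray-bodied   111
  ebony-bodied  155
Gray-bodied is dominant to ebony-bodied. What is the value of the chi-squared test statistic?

7.278

A testcross of a heterozygote (Aa × aa) gives a 1:1 phenotypic ratio.
The 1:1 ratio has 2 parts, so with N = 266 the expected counts are:
  gray-bodied: 266 × 1/2 = 133
  ebony-bodied: 266 × 1/2 = 133
χ² = Σ (O − E)² / E
  gray-bodied: (111 − 133)² / 133 = 3.6391
  ebony-bodied: (155 − 133)² / 133 = 3.6391
χ² = 3.6391 + 3.6391 = 7.2782 ≈ 7.278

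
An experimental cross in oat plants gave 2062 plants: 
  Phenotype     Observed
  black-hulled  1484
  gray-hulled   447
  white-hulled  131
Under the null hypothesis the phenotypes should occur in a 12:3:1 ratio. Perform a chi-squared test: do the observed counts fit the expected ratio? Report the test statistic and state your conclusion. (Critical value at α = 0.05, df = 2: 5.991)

11.989; not consistent

Under the 12:3:1 hypothesis (Σ ratio = 16, N = 2062):
  black-hulled: 2062 × 12/16 = 1546.5
  gray-hulled: 2062 × 3/16 = 386.625
  white-hulled: 2062 × 1/16 = 128.875
χ² = Σ (O − E)² / E
  black-hulled: (1484 − 1546.5)² / 1546.5 = 2.5259
  gray-hulled: (447 − 386.625)² / 386.625 = 9.4281
  white-hulled: (131 − 128.875)² / 128.875 = 0.0350
χ² = 2.5259 + 9.4281 + 0.0350 = 11.989
Degrees of freedom = 3 − 1 = 2; critical value at α = 0.05 is 5.991.
Since 11.989 > 5.991, we reject the null hypothesis — the data do not fit the 12:3:1 ratio.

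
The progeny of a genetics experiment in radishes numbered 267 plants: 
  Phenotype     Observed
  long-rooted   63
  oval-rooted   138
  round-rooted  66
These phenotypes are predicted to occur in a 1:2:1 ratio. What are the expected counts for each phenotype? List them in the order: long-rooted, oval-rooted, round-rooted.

Under the 1:2:1 hypothesis (Σ ratio = 4, N = 267):
  long-rooted: 267 × 1/4 = 66.75
  oval-rooted: 267 × 2/4 = 133.5
  round-rooted: 267 × 1/4 = 66.75

66.75, 133.5, 66.75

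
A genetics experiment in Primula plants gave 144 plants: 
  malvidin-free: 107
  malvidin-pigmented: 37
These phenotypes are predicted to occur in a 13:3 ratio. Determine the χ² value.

Total ratio parts = 16. Expected numbers out of 144:
  malvidin-free: 144 × 13/16 = 117
  malvidin-pigmented: 144 × 3/16 = 27
χ² = Σ (O − E)² / E
  malvidin-free: (107 − 117)² / 117 = 0.8547
  malvidin-pigmented: (37 − 27)² / 27 = 3.7037
χ² = 0.8547 + 3.7037 = 4.5584 ≈ 4.558

4.558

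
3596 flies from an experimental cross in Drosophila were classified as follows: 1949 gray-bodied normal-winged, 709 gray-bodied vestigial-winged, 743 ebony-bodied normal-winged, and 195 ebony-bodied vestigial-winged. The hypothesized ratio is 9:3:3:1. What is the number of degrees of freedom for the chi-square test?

3

A goodness-of-fit test with 4 phenotype classes has df = 4 − 1 = 3.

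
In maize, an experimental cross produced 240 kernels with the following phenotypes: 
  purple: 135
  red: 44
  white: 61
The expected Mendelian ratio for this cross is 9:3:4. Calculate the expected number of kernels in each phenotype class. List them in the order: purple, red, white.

135, 45, 60

Total ratio parts = 16. Expected numbers out of 240:
  purple: 240 × 9/16 = 135
  red: 240 × 3/16 = 45
  white: 240 × 4/16 = 60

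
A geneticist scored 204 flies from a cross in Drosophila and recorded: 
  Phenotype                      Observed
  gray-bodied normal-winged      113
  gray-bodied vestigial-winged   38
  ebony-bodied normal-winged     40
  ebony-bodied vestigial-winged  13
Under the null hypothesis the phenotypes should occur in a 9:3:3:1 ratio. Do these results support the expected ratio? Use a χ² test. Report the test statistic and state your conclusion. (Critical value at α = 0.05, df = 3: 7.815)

0.113; consistent

The 9:3:3:1 ratio has 16 parts, so with N = 204 the expected counts are:
  gray-bodied normal-winged: 204 × 9/16 = 114.75
  gray-bodied vestigial-winged: 204 × 3/16 = 38.25
  ebony-bodied normal-winged: 204 × 3/16 = 38.25
  ebony-bodied vestigial-winged: 204 × 1/16 = 12.75
χ² = Σ (O − E)² / E
  gray-bodied normal-winged: (113 − 114.75)² / 114.75 = 0.0267
  gray-bodied vestigial-winged: (38 − 38.25)² / 38.25 = 0.0016
  ebony-bodied normal-winged: (40 − 38.25)² / 38.25 = 0.0801
  ebony-bodied vestigial-winged: (13 − 12.75)² / 12.75 = 0.0049
χ² = 0.0267 + 0.0016 + 0.0801 + 0.0049 = 0.1133 ≈ 0.113
Degrees of freedom = 4 − 1 = 3; critical value at α = 0.05 is 7.815.
Since 0.113 < 7.815, we fail to reject the null hypothesis — the data are consistent with the 9:3:3:1 ratio.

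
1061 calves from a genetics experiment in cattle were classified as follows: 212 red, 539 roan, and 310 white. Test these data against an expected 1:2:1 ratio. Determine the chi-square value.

18.376

The 1:2:1 ratio has 4 parts, so with N = 1061 the expected counts are:
  red: 1061 × 1/4 = 265.25
  roan: 1061 × 2/4 = 530.5
  white: 1061 × 1/4 = 265.25
χ² = Σ (O − E)² / E
  red: (212 − 265.25)² / 265.25 = 10.6902
  roan: (539 − 530.5)² / 530.5 = 0.1362
  white: (310 − 265.25)² / 265.25 = 7.5497
χ² = 10.6902 + 0.1362 + 7.5497 = 18.3761 ≈ 18.376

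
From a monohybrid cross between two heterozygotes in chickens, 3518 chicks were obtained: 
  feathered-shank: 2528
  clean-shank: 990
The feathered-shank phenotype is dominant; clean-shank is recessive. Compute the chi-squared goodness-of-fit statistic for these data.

For a monohybrid cross between heterozygotes with complete dominance, the expected phenotypic ratio is 3:1.
Expected counts for N = 3518 under a 3:1 ratio (total parts = 4):
  feathered-shank: 3518 × 3/4 = 2638.5
  clean-shank: 3518 × 1/4 = 879.5
χ² = Σ (O − E)² / E
  feathered-shank: (2528 − 2638.5)² / 2638.5 = 4.6277
  clean-shank: (990 − 879.5)² / 879.5 = 13.8832
χ² = 4.6277 + 13.8832 = 18.5109 ≈ 18.511

18.511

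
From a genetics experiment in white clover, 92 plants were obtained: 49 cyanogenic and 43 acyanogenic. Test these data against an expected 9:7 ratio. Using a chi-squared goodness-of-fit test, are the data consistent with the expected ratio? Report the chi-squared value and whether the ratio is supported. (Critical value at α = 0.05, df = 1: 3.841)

0.334; consistent

Under the 9:7 hypothesis (Σ ratio = 16, N = 92):
  cyanogenic: 92 × 9/16 = 51.75
  acyanogenic: 92 × 7/16 = 40.25
χ² = Σ (O − E)² / E
  cyanogenic: (49 − 51.75)² / 51.75 = 0.1461
  acyanogenic: (43 − 40.25)² / 40.25 = 0.1879
χ² = 0.1461 + 0.1879 = 0.334
Degrees of freedom = 2 − 1 = 1; critical value at α = 0.05 is 3.841.
Since 0.334 < 3.841, we fail to reject the null hypothesis — the data are consistent with the 9:7 ratio.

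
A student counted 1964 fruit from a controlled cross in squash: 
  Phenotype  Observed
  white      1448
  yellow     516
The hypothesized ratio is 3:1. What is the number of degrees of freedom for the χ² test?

1

A goodness-of-fit test with 2 phenotype classes has df = 2 − 1 = 1.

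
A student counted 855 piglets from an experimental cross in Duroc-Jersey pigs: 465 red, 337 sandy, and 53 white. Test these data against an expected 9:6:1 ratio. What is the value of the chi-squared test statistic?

1.368

Under the 9:6:1 hypothesis (Σ ratio = 16, N = 855):
  red: 855 × 9/16 = 480.9375
  sandy: 855 × 6/16 = 320.625
  white: 855 × 1/16 = 53.4375
χ² = Σ (O − E)² / E
  red: (465 − 480.9375)² / 480.9375 = 0.5281
  sandy: (337 − 320.625)² / 320.625 = 0.8363
  white: (53 − 53.4375)² / 53.4375 = 0.0036
χ² = 0.5281 + 0.8363 + 0.0036 = 1.368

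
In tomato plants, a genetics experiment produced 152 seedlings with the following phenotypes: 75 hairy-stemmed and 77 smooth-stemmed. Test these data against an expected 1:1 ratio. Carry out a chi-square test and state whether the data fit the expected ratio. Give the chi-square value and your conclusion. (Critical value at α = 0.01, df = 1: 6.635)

0.026; consistent

Total ratio parts = 2. Expected numbers out of 152:
  hairy-stemmed: 152 × 1/2 = 76
  smooth-stemmed: 152 × 1/2 = 76
χ² = Σ (O − E)² / E
  hairy-stemmed: (75 − 76)² / 76 = 0.0132
  smooth-stemmed: (77 − 76)² / 76 = 0.0132
χ² = 0.0132 + 0.0132 = 0.0264 ≈ 0.026
Degrees of freedom = 2 − 1 = 1; critical value at α = 0.01 is 6.635.
Since 0.026 < 6.635, we fail to reject the null hypothesis — the data are consistent with the 1:1 ratio.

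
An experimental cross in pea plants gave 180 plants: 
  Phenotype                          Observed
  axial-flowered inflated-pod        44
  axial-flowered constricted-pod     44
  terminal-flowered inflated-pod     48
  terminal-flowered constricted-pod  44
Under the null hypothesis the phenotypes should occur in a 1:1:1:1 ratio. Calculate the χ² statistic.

Under the 1:1:1:1 hypothesis (Σ ratio = 4, N = 180):
  axial-flowered inflated-pod: 180 × 1/4 = 45
  axial-flowered constricted-pod: 180 × 1/4 = 45
  terminal-flowered inflated-pod: 180 × 1/4 = 45
  terminal-flowered constricted-pod: 180 × 1/4 = 45
χ² = Σ (O − E)² / E
  axial-flowered inflated-pod: (44 − 45)² / 45 = 0.0222
  axial-flowered constricted-pod: (44 − 45)² / 45 = 0.0222
  terminal-flowered inflated-pod: (48 − 45)² / 45 = 0.2000
  terminal-flowered constricted-pod: (44 − 45)² / 45 = 0.0222
χ² = 0.0222 + 0.0222 + 0.2000 + 0.0222 = 0.2666 ≈ 0.267

0.267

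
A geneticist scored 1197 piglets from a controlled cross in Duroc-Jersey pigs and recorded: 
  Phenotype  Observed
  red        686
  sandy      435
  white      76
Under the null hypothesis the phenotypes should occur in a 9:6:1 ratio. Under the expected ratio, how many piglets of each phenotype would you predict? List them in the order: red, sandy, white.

673.3125, 448.875, 74.8125

Total ratio parts = 16. Expected numbers out of 1197:
  red: 1197 × 9/16 = 673.3125
  sandy: 1197 × 6/16 = 448.875
  white: 1197 × 1/16 = 74.8125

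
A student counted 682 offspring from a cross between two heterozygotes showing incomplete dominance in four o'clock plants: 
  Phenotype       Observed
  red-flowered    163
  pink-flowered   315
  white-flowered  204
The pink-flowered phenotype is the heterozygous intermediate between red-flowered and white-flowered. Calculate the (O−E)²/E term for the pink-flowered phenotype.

1.982

With incomplete dominance, a heterozygote × heterozygote cross gives a 1:2:1 phenotypic ratio.
Total ratio parts = 4. Expected numbers out of 682:
  red-flowered: 682 × 1/4 = 170.5
  pink-flowered: 682 × 2/4 = 341
  white-flowered: 682 × 1/4 = 170.5
Contribution of pink-flowered: (315 − 341)² / 341 = 1.9824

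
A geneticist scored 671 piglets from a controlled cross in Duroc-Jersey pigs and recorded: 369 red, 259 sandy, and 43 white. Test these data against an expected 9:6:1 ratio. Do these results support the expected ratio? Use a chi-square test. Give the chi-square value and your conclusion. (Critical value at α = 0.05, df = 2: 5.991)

0.432; consistent

Under the 9:6:1 hypothesis (Σ ratio = 16, N = 671):
  red: 671 × 9/16 = 377.4375
  sandy: 671 × 6/16 = 251.625
  white: 671 × 1/16 = 41.9375
χ² = Σ (O − E)² / E
  red: (369 − 377.4375)² / 377.4375 = 0.1886
  sandy: (259 − 251.625)² / 251.625 = 0.2162
  white: (43 − 41.9375)² / 41.9375 = 0.0269
χ² = 0.1886 + 0.2162 + 0.0269 = 0.4317 ≈ 0.432
Degrees of freedom = 3 − 1 = 2; critical value at α = 0.05 is 5.991.
Since 0.432 < 5.991, we fail to reject the null hypothesis — the data are consistent with the 9:6:1 ratio.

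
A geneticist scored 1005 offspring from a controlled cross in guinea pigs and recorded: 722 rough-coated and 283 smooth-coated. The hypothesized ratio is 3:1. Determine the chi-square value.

5.350

Under the 3:1 hypothesis (Σ ratio = 4, N = 1005):
  rough-coated: 1005 × 3/4 = 753.75
  smooth-coated: 1005 × 1/4 = 251.25
χ² = Σ (O − E)² / E
  rough-coated: (722 − 753.75)² / 753.75 = 1.3374
  smooth-coated: (283 − 251.25)² / 251.25 = 4.0122
χ² = 1.3374 + 4.0122 = 5.3496 ≈ 5.350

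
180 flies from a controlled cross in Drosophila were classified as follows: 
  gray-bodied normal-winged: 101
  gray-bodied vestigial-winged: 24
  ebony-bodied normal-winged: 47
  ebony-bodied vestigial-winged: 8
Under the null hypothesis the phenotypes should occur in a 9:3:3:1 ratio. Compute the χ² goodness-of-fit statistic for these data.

Total ratio parts = 16. Expected numbers out of 180:
  gray-bodied normal-winged: 180 × 9/16 = 101.25
  gray-bodied vestigial-winged: 180 × 3/16 = 33.75
  ebony-bodied normal-winged: 180 × 3/16 = 33.75
  ebony-bodied vestigial-winged: 180 × 1/16 = 11.25
χ² = Σ (O − E)² / E
  gray-bodied normal-winged: (101 − 101.25)² / 101.25 = 0.0006
  gray-bodied vestigial-winged: (24 − 33.75)² / 33.75 = 2.8167
  ebony-bodied normal-winged: (47 − 33.75)² / 33.75 = 5.2019
  ebony-bodied vestigial-winged: (8 − 11.25)² / 11.25 = 0.9389
χ² = 0.0006 + 2.8167 + 5.2019 + 0.9389 = 8.9581 ≈ 8.958

8.958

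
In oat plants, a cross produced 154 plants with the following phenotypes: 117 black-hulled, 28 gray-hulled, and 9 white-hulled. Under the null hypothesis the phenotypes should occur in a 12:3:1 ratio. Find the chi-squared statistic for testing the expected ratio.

0.087

Total ratio parts = 16. Expected numbers out of 154:
  black-hulled: 154 × 12/16 = 115.5
  gray-hulled: 154 × 3/16 = 28.875
  white-hulled: 154 × 1/16 = 9.625
χ² = Σ (O − E)² / E
  black-hulled: (117 − 115.5)² / 115.5 = 0.0195
  gray-hulled: (28 − 28.875)² / 28.875 = 0.0265
  white-hulled: (9 − 9.625)² / 9.625 = 0.0406
χ² = 0.0195 + 0.0265 + 0.0406 = 0.0866 ≈ 0.087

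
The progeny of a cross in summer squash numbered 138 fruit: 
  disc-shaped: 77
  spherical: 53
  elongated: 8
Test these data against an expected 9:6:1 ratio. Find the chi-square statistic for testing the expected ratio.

Under the 9:6:1 hypothesis (Σ ratio = 16, N = 138):
  disc-shaped: 138 × 9/16 = 77.625
  spherical: 138 × 6/16 = 51.75
  elongated: 138 × 1/16 = 8.625
χ² = Σ (O − E)² / E
  disc-shaped: (77 − 77.625)² / 77.625 = 0.0050
  spherical: (53 − 51.75)² / 51.75 = 0.0302
  elongated: (8 − 8.625)² / 8.625 = 0.0453
χ² = 0.0050 + 0.0302 + 0.0453 = 0.0805 ≈ 0.081

0.081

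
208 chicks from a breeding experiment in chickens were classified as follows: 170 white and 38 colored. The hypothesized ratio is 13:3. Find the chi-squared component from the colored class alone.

0.026

Under the 13:3 hypothesis (Σ ratio = 16, N = 208):
  white: 208 × 13/16 = 169
  colored: 208 × 3/16 = 39
Contribution of colored: (38 − 39)² / 39 = 0.0256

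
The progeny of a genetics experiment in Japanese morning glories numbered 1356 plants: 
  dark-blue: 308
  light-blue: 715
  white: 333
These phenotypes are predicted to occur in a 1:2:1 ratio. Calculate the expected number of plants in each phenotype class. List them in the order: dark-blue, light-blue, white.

339, 678, 339

Under the 1:2:1 hypothesis (Σ ratio = 4, N = 1356):
  dark-blue: 1356 × 1/4 = 339
  light-blue: 1356 × 2/4 = 678
  white: 1356 × 1/4 = 339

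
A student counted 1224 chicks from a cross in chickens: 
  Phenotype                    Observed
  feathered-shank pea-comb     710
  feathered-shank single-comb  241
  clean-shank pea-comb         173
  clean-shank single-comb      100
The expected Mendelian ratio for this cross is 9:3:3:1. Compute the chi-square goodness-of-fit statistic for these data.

Total ratio parts = 16. Expected numbers out of 1224:
  feathered-shank pea-comb: 1224 × 9/16 = 688.5
  feathered-shank single-comb: 1224 × 3/16 = 229.5
  clean-shank pea-comb: 1224 × 3/16 = 229.5
  clean-shank single-comb: 1224 × 1/16 = 76.5
χ² = Σ (O − E)² / E
  feathered-shank pea-comb: (710 − 688.5)² / 688.5 = 0.6714
  feathered-shank single-comb: (241 − 229.5)² / 229.5 = 0.5763
  clean-shank pea-comb: (173 − 229.5)² / 229.5 = 13.9096
  clean-shank single-comb: (100 − 76.5)² / 76.5 = 7.2190
χ² = 0.6714 + 0.5763 + 13.9096 + 7.2190 = 22.3763 ≈ 22.376

22.376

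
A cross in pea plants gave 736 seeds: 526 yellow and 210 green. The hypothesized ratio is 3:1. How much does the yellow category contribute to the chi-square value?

1.225

Under the 3:1 hypothesis (Σ ratio = 4, N = 736):
  yellow: 736 × 3/4 = 552
  green: 736 × 1/4 = 184
Contribution of yellow: (526 − 552)² / 552 = 1.2246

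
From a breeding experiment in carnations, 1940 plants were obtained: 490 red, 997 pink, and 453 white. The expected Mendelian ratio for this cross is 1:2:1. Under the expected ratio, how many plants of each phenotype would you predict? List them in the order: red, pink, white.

485, 970, 485

Total ratio parts = 4. Expected numbers out of 1940:
  red: 1940 × 1/4 = 485
  pink: 1940 × 2/4 = 970
  white: 1940 × 1/4 = 485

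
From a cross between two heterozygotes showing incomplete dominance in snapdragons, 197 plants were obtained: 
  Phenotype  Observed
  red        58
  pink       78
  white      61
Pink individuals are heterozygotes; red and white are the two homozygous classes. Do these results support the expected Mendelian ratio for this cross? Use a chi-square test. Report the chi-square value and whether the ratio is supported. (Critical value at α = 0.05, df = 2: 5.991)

With incomplete dominance, a heterozygote × heterozygote cross gives a 1:2:1 phenotypic ratio.
The 1:2:1 ratio has 4 parts, so with N = 197 the expected counts are:
  red: 197 × 1/4 = 49.25
  pink: 197 × 2/4 = 98.5
  white: 197 × 1/4 = 49.25
χ² = Σ (O − E)² / E
  red: (58 − 49.25)² / 49.25 = 1.5546
  pink: (78 − 98.5)² / 98.5 = 4.2665
  white: (61 − 49.25)² / 49.25 = 2.8033
χ² = 1.5546 + 4.2665 + 2.8033 = 8.6244 ≈ 8.624
Degrees of freedom = 3 − 1 = 2; critical value at α = 0.05 is 5.991.
Since 8.624 > 5.991, we reject the null hypothesis — the data do not fit the 1:2:1 ratio.

8.624; not consistent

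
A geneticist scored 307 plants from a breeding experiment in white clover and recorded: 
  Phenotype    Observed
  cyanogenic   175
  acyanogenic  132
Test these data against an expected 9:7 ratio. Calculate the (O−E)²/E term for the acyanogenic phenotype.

The 9:7 ratio has 16 parts, so with N = 307 the expected counts are:
  cyanogenic: 307 × 9/16 = 172.6875
  acyanogenic: 307 × 7/16 = 134.3125
Contribution of acyanogenic: (132 − 134.3125)² / 134.3125 = 0.0398

0.040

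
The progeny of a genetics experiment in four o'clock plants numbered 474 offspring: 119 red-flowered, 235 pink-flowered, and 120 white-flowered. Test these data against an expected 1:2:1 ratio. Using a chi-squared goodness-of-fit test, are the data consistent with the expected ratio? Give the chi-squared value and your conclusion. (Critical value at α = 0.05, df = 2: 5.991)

Total ratio parts = 4. Expected numbers out of 474:
  red-flowered: 474 × 1/4 = 118.5
  pink-flowered: 474 × 2/4 = 237
  white-flowered: 474 × 1/4 = 118.5
χ² = Σ (O − E)² / E
  red-flowered: (119 − 118.5)² / 118.5 = 0.0021
  pink-flowered: (235 − 237)² / 237 = 0.0169
  white-flowered: (120 − 118.5)² / 118.5 = 0.0190
χ² = 0.0021 + 0.0169 + 0.0190 = 0.038
Degrees of freedom = 3 − 1 = 2; critical value at α = 0.05 is 5.991.
Since 0.038 < 5.991, we fail to reject the null hypothesis — the data are consistent with the 1:2:1 ratio.

0.038; consistent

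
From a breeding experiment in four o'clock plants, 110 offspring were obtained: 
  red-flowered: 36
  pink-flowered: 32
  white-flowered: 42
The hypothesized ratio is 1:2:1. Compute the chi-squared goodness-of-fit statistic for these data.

19.891

The 1:2:1 ratio has 4 parts, so with N = 110 the expected counts are:
  red-flowered: 110 × 1/4 = 27.5
  pink-flowered: 110 × 2/4 = 55
  white-flowered: 110 × 1/4 = 27.5
χ² = Σ (O − E)² / E
  red-flowered: (36 − 27.5)² / 27.5 = 2.6273
  pink-flowered: (32 − 55)² / 55 = 9.6182
  white-flowered: (42 − 27.5)² / 27.5 = 7.6455
χ² = 2.6273 + 9.6182 + 7.6455 = 19.891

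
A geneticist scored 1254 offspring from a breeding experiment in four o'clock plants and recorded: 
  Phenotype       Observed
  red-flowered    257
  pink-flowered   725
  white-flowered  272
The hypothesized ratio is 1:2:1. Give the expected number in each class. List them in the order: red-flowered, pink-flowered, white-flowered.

313.5, 627, 313.5

Under the 1:2:1 hypothesis (Σ ratio = 4, N = 1254):
  red-flowered: 1254 × 1/4 = 313.5
  pink-flowered: 1254 × 2/4 = 627
  white-flowered: 1254 × 1/4 = 313.5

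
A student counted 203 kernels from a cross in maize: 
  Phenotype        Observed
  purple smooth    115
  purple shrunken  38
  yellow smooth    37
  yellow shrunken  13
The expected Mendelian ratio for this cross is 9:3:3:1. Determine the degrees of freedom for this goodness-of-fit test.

A goodness-of-fit test with 4 phenotype classes has df = 4 − 1 = 3.

3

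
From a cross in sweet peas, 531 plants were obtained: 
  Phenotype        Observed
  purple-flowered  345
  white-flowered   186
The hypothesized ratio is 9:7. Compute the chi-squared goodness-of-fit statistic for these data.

Total ratio parts = 16. Expected numbers out of 531:
  purple-flowered: 531 × 9/16 = 298.6875
  white-flowered: 531 × 7/16 = 232.3125
χ² = Σ (O − E)² / E
  purple-flowered: (345 − 298.6875)² / 298.6875 = 7.1809
  white-flowered: (186 − 232.3125)² / 232.3125 = 9.2326
χ² = 7.1809 + 9.2326 = 16.4135 ≈ 16.414

16.414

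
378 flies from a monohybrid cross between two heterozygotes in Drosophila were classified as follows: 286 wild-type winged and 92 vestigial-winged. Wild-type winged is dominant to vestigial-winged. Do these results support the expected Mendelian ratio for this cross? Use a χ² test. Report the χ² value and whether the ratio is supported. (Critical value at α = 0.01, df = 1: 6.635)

0.088; consistent

For a monohybrid cross between heterozygotes with complete dominance, the expected phenotypic ratio is 3:1.
Total ratio parts = 4. Expected numbers out of 378:
  wild-type winged: 378 × 3/4 = 283.5
  vestigial-winged: 378 × 1/4 = 94.5
χ² = Σ (O − E)² / E
  wild-type winged: (286 − 283.5)² / 283.5 = 0.0220
  vestigial-winged: (92 − 94.5)² / 94.5 = 0.0661
χ² = 0.0220 + 0.0661 = 0.0881 ≈ 0.088
Degrees of freedom = 2 − 1 = 1; critical value at α = 0.01 is 6.635.
Since 0.088 < 6.635, we fail to reject the null hypothesis — the data are consistent with the 3:1 ratio.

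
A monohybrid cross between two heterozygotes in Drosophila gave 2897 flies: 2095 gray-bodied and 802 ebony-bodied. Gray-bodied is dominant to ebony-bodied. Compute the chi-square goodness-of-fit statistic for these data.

11.129

For a monohybrid cross between heterozygotes with complete dominance, the expected phenotypic ratio is 3:1.
Expected counts for N = 2897 under a 3:1 ratio (total parts = 4):
  gray-bodied: 2897 × 3/4 = 2172.75
  ebony-bodied: 2897 × 1/4 = 724.25
χ² = Σ (O − E)² / E
  gray-bodied: (2095 − 2172.75)² / 2172.75 = 2.7822
  ebony-bodied: (802 − 724.25)² / 724.25 = 8.3467
χ² = 2.7822 + 8.3467 = 11.1289 ≈ 11.129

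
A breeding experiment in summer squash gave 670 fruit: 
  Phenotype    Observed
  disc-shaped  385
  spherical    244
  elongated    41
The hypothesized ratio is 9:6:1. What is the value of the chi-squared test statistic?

Total ratio parts = 16. Expected numbers out of 670:
  disc-shaped: 670 × 9/16 = 376.875
  spherical: 670 × 6/16 = 251.25
  elongated: 670 × 1/16 = 41.875
χ² = Σ (O − E)² / E
  disc-shaped: (385 − 376.875)² / 376.875 = 0.1752
  spherical: (244 − 251.25)² / 251.25 = 0.2092
  elongated: (41 − 41.875)² / 41.875 = 0.0183
χ² = 0.1752 + 0.2092 + 0.0183 = 0.4027 ≈ 0.403

0.403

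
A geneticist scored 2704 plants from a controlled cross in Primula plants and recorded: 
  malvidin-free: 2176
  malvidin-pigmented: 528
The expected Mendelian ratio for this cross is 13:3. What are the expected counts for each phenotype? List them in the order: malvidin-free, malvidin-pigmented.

2197, 507

The 13:3 ratio has 16 parts, so with N = 2704 the expected counts are:
  malvidin-free: 2704 × 13/16 = 2197
  malvidin-pigmented: 2704 × 3/16 = 507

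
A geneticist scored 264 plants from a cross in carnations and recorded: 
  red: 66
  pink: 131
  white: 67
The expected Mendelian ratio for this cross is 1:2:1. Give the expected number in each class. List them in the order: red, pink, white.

66, 132, 66

Under the 1:2:1 hypothesis (Σ ratio = 4, N = 264):
  red: 264 × 1/4 = 66
  pink: 264 × 2/4 = 132
  white: 264 × 1/4 = 66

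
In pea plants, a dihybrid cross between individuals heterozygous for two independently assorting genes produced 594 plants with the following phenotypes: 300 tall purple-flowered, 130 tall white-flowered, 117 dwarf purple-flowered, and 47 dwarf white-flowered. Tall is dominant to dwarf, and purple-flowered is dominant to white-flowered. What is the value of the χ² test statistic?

A dihybrid F₂ with independent assortment and complete dominance at both loci gives a 9:3:3:1 phenotypic ratio.
Expected counts for N = 594 under a 9:3:3:1 ratio (total parts = 16):
  tall purple-flowered: 594 × 9/16 = 334.125
  tall white-flowered: 594 × 3/16 = 111.375
  dwarf purple-flowered: 594 × 3/16 = 111.375
  dwarf white-flowered: 594 × 1/16 = 37.125
χ² = Σ (O − E)² / E
  tall purple-flowered: (300 − 334.125)² / 334.125 = 3.4853
  tall white-flowered: (130 − 111.375)² / 111.375 = 3.1146
  dwarf purple-flowered: (117 − 111.375)² / 111.375 = 0.2841
  dwarf white-flowered: (47 − 37.125)² / 37.125 = 2.6267
χ² = 3.4853 + 3.1146 + 0.2841 + 2.6267 = 9.5107 ≈ 9.511

9.511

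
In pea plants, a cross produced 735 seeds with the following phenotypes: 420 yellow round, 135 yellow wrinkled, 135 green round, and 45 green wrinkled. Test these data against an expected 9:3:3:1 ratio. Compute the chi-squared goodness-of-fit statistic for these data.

0.238

Total ratio parts = 16. Expected numbers out of 735:
  yellow round: 735 × 9/16 = 413.4375
  yellow wrinkled: 735 × 3/16 = 137.8125
  green round: 735 × 3/16 = 137.8125
  green wrinkled: 735 × 1/16 = 45.9375
χ² = Σ (O − E)² / E
  yellow round: (420 − 413.4375)² / 413.4375 = 0.1042
  yellow wrinkled: (135 − 137.8125)² / 137.8125 = 0.0574
  green round: (135 − 137.8125)² / 137.8125 = 0.0574
  green wrinkled: (45 − 45.9375)² / 45.9375 = 0.0191
χ² = 0.1042 + 0.0574 + 0.0574 + 0.0191 = 0.2381 ≈ 0.238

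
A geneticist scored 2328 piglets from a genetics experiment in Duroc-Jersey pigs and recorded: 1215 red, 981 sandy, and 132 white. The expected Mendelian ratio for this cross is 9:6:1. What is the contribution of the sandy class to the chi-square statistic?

13.361

Expected counts for N = 2328 under a 9:6:1 ratio (total parts = 16):
  red: 2328 × 9/16 = 1309.5
  sandy: 2328 × 6/16 = 873
  white: 2328 × 1/16 = 145.5
Contribution of sandy: (981 − 873)² / 873 = 13.3608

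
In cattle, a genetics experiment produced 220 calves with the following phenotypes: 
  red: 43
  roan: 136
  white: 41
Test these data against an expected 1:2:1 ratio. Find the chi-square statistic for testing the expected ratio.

Expected counts for N = 220 under a 1:2:1 ratio (total parts = 4):
  red: 220 × 1/4 = 55
  roan: 220 × 2/4 = 110
  white: 220 × 1/4 = 55
χ² = Σ (O − E)² / E
  red: (43 − 55)² / 55 = 2.6182
  roan: (136 − 110)² / 110 = 6.1455
  white: (41 − 55)² / 55 = 3.5636
χ² = 2.6182 + 6.1455 + 3.5636 = 12.3273 ≈ 12.327

12.327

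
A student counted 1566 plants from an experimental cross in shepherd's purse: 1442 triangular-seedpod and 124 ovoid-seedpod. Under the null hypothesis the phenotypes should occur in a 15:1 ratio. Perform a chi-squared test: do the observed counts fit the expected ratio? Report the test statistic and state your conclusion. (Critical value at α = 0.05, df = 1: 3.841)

7.438; not consistent

Under the 15:1 hypothesis (Σ ratio = 16, N = 1566):
  triangular-seedpod: 1566 × 15/16 = 1468.125
  ovoid-seedpod: 1566 × 1/16 = 97.875
χ² = Σ (O − E)² / E
  triangular-seedpod: (1442 − 1468.125)² / 1468.125 = 0.4649
  ovoid-seedpod: (124 − 97.875)² / 97.875 = 6.9733
χ² = 0.4649 + 6.9733 = 7.4382 ≈ 7.438
Degrees of freedom = 2 − 1 = 1; critical value at α = 0.05 is 3.841.
Since 7.438 > 3.841, we reject the null hypothesis — the data do not fit the 15:1 ratio.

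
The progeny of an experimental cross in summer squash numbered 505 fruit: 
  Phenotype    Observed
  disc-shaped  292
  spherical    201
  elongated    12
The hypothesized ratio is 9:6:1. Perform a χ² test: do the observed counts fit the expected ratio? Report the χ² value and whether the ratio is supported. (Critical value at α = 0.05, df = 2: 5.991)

Under the 9:6:1 hypothesis (Σ ratio = 16, N = 505):
  disc-shaped: 505 × 9/16 = 284.0625
  spherical: 505 × 6/16 = 189.375
  elongated: 505 × 1/16 = 31.5625
χ² = Σ (O − E)² / E
  disc-shaped: (292 − 284.0625)² / 284.0625 = 0.2218
  spherical: (201 − 189.375)² / 189.375 = 0.7136
  elongated: (12 − 31.5625)² / 31.5625 = 12.1249
χ² = 0.2218 + 0.7136 + 12.1249 = 13.0603 ≈ 13.060
Degrees of freedom = 3 − 1 = 2; critical value at α = 0.05 is 5.991.
Since 13.060 > 5.991, we reject the null hypothesis — the data do not fit the 9:6:1 ratio.

13.060; not consistent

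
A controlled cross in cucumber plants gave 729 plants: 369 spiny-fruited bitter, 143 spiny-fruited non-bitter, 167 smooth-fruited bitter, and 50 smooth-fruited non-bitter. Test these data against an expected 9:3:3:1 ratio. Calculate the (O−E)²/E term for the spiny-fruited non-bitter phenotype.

Total ratio parts = 16. Expected numbers out of 729:
  spiny-fruited bitter: 729 × 9/16 = 410.0625
  spiny-fruited non-bitter: 729 × 3/16 = 136.6875
  smooth-fruited bitter: 729 × 3/16 = 136.6875
  smooth-fruited non-bitter: 729 × 1/16 = 45.5625
Contribution of spiny-fruited non-bitter: (143 − 136.6875)² / 136.6875 = 0.2915

0.292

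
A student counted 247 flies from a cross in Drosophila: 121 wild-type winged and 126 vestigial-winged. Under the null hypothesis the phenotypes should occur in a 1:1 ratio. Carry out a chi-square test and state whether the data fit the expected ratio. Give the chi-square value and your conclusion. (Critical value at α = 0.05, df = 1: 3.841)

0.101; consistent

Expected counts for N = 247 under a 1:1 ratio (total parts = 2):
  wild-type winged: 247 × 1/2 = 123.5
  vestigial-winged: 247 × 1/2 = 123.5
χ² = Σ (O − E)² / E
  wild-type winged: (121 − 123.5)² / 123.5 = 0.0506
  vestigial-winged: (126 − 123.5)² / 123.5 = 0.0506
χ² = 0.0506 + 0.0506 = 0.1012 ≈ 0.101
Degrees of freedom = 2 − 1 = 1; critical value at α = 0.05 is 3.841.
Since 0.101 < 3.841, we fail to reject the null hypothesis — the data are consistent with the 1:1 ratio.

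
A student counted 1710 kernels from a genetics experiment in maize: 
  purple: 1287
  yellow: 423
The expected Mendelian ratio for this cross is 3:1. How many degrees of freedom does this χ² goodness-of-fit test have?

1

A goodness-of-fit test with 2 phenotype classes has df = 2 − 1 = 1.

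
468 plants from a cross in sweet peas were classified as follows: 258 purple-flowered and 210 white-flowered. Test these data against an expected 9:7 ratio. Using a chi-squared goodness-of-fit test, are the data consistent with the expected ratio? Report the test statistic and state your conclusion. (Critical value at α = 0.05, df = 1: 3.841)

0.239; consistent

Under the 9:7 hypothesis (Σ ratio = 16, N = 468):
  purple-flowered: 468 × 9/16 = 263.25
  white-flowered: 468 × 7/16 = 204.75
χ² = Σ (O − E)² / E
  purple-flowered: (258 − 263.25)² / 263.25 = 0.1047
  white-flowered: (210 − 204.75)² / 204.75 = 0.1346
χ² = 0.1047 + 0.1346 = 0.2393 ≈ 0.239
Degrees of freedom = 2 − 1 = 1; critical value at α = 0.05 is 3.841.
Since 0.239 < 3.841, we fail to reject the null hypothesis — the data are consistent with the 9:7 ratio.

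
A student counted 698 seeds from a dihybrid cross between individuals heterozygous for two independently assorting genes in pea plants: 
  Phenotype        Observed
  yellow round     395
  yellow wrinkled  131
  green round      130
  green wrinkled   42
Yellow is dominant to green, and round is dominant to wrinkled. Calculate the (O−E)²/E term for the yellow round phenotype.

A dihybrid F₂ with independent assortment and complete dominance at both loci gives a 9:3:3:1 phenotypic ratio.
The 9:3:3:1 ratio has 16 parts, so with N = 698 the expected counts are:
  yellow round: 698 × 9/16 = 392.625
  yellow wrinkled: 698 × 3/16 = 130.875
  green round: 698 × 3/16 = 130.875
  green wrinkled: 698 × 1/16 = 43.625
Contribution of yellow round: (395 − 392.625)² / 392.625 = 0.0144

0.014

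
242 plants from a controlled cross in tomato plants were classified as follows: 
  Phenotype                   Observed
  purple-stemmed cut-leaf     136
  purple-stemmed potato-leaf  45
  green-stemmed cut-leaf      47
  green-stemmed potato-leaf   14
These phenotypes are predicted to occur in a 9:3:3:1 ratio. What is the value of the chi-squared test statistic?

The 9:3:3:1 ratio has 16 parts, so with N = 242 the expected counts are:
  purple-stemmed cut-leaf: 242 × 9/16 = 136.125
  purple-stemmed potato-leaf: 242 × 3/16 = 45.375
  green-stemmed cut-leaf: 242 × 3/16 = 45.375
  green-stemmed potato-leaf: 242 × 1/16 = 15.125
χ² = Σ (O − E)² / E
  purple-stemmed cut-leaf: (136 − 136.125)² / 136.125 = 0.0001
  purple-stemmed potato-leaf: (45 − 45.375)² / 45.375 = 0.0031
  green-stemmed cut-leaf: (47 − 45.375)² / 45.375 = 0.0582
  green-stemmed potato-leaf: (14 − 15.125)² / 15.125 = 0.0837
χ² = 0.0001 + 0.0031 + 0.0582 + 0.0837 = 0.1451 ≈ 0.145

0.145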